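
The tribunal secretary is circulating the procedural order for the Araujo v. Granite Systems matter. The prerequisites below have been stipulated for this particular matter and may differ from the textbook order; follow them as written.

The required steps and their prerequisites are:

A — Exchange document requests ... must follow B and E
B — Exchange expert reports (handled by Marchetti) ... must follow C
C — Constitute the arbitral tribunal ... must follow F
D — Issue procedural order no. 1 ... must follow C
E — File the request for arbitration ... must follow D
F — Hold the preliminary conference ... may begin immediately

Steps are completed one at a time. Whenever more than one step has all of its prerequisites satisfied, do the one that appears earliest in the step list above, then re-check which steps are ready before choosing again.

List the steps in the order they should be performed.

F has no prerequisites → F first.
C needed F, now all done → C.
Now B and D have their prerequisites met. B is listed earlier, so B next.
Next only D has its prerequisites met → D.
E needed D, now all done → E.
A is the only step now ready → A.

F, C, B, D, E, A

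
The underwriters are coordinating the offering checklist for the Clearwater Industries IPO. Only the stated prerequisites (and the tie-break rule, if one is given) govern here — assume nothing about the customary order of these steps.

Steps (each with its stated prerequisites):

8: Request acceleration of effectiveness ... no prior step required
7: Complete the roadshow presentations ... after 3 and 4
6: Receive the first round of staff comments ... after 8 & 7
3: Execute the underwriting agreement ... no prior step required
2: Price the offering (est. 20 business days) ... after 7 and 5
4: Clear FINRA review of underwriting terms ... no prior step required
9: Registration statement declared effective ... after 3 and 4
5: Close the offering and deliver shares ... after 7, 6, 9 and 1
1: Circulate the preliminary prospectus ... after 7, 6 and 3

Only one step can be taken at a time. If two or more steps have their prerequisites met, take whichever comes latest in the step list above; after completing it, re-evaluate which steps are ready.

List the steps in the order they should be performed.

Nothing is required for 4, 3 and 8. 4 is listed later → 4 first.
Ready: 3 and 8. 3 is listed later → 3.
9 and 7 now also ready, so the ready set is {9, 7, 8}; 9 is listed later → 9.
7 and 8 are both available; 7 is listed later → 7.
8 is the only step now ready → 8.
6 needed 7 and 8, now all done → 6.
Next only 1 has its prerequisites met → 1.
5 needed 1, 9, 6 and 7, now all done → 5.
2 needed 5 and 7, now all done → 2.

4 3 9 7 8 6 1 5 2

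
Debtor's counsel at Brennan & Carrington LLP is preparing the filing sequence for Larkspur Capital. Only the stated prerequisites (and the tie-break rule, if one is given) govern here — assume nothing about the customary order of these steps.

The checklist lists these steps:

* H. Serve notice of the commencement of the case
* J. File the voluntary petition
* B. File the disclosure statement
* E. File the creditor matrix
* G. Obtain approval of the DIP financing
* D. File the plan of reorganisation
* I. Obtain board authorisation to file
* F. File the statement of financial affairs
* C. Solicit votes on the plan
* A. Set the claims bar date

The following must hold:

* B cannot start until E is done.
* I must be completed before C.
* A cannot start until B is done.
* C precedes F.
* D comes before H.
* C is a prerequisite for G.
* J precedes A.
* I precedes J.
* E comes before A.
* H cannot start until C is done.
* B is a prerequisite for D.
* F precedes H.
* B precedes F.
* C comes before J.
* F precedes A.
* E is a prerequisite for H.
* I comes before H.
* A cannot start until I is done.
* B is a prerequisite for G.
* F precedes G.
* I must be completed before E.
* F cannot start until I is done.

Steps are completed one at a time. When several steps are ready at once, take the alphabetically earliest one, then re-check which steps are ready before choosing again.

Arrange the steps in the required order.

I is the only step with nothing outstanding, so it goes first.
Ready: C and E. C has the earlier label → C.
Ready: E and J. E has the earlier label → E.
B now also ready, so the ready set is {B, J}; B has the earlier label → B.
D and F now also ready, so the ready set is {D, F, J}; D has the earlier label → D.
Now F and J have their prerequisites met. F has the earlier label, so F next.
G and H now also ready, so the ready set is {G, H, J}; G has the earlier label → G.
Now H and J have their prerequisites met. H has the earlier label, so H next.
Next only J has its prerequisites met → J.
That leaves A as the only ready step → A.

I C E B D F G H J A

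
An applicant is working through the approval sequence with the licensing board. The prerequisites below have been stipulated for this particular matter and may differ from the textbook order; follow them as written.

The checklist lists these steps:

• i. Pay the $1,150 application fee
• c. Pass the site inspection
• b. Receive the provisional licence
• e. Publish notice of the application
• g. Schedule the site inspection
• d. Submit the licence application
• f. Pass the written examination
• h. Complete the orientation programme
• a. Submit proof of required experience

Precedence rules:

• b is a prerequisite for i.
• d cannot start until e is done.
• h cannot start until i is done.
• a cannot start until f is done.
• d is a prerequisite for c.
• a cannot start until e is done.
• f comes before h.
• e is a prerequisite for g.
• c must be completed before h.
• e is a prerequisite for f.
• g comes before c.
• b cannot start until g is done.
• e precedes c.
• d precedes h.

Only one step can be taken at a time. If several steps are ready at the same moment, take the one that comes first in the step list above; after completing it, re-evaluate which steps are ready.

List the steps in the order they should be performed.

e is the only step with nothing outstanding, so it goes first.
Ready: g, d and f. g is listed earlier → g.
b, d and f are all available; b is listed earlier → b.
i, d and f are all available; i is listed earlier → i.
Ready: d and f. d is listed earlier → d.
Ready: c and f. c is listed earlier → c.
f needed e, now all done → f.
Ready: h and a. h is listed earlier → h.
a is the only step now ready → a.

e → g → b → i → d → c → f → h → a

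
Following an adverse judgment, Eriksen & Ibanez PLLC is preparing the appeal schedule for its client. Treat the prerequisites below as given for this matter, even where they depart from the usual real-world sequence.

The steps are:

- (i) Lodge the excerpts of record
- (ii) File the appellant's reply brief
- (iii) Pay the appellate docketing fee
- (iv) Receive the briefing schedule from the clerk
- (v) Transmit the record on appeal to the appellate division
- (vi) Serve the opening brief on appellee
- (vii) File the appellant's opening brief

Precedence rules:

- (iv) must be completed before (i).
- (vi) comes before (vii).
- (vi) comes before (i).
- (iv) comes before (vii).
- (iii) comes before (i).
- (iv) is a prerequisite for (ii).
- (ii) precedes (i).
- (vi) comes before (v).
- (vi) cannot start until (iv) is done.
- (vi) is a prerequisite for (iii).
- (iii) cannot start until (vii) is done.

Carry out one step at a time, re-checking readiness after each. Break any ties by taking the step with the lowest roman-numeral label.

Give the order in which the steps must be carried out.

(iv) (ii) (vi) (v) (vii) (iii) (i)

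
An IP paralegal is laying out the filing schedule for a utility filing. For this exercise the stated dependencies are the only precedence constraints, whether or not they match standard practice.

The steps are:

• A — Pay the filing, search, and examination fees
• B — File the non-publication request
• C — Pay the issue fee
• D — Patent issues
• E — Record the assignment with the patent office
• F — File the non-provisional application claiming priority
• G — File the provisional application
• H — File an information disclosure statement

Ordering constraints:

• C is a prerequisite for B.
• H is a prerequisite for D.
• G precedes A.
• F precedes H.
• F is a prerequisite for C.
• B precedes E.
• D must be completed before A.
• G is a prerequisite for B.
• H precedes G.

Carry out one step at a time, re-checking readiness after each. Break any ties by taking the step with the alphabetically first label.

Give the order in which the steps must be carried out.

Only F has no prerequisites, so it is first.
Now C and H have their prerequisites met. C has the earlier label, so C next.
H is the only step now ready → H.
Ready: D and G. D has the earlier label → D.
That leaves G as the only ready step → G.
Now A and B have their prerequisites met. A has the earlier label, so A next.
B needed C and G, now all done → B.
E needed B, now all done → E.

F, C, H, D, G, A, B, E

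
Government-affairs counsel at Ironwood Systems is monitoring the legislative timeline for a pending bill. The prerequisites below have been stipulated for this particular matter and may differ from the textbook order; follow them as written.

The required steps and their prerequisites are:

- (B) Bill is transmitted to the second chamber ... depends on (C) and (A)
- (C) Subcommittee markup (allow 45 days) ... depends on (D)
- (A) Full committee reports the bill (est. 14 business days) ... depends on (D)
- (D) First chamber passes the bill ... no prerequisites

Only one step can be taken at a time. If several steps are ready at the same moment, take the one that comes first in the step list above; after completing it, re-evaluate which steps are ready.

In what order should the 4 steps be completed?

Only (D) has no prerequisites, so it is first.
Now (C) and (A) have their prerequisites met. (C) is listed earlier, so (C) next.
(A) is the only step now ready → (A).
(B) needed (C) and (A), now all done → (B).

(D), (C), (A), (B)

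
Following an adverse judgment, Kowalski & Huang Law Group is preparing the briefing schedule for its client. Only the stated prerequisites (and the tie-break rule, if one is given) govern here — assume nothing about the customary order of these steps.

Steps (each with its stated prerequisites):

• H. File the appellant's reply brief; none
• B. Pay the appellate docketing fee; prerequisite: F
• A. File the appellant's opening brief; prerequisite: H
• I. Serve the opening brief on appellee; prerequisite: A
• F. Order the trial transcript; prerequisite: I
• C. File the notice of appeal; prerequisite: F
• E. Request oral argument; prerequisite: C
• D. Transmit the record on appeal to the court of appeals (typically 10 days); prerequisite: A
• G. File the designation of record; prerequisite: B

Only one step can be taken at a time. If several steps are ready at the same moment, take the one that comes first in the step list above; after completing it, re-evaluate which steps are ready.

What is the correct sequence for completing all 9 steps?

H is the only step with nothing outstanding, so it goes first.
A needed H, now all done → A.
Now I and D have their prerequisites met. I is listed earlier, so I next.
F now also ready, so the ready set is {F, D}; F is listed earlier → F.
B, C and D are all available; B is listed earlier → B.
Now C, D and G have their prerequisites met. C is listed earlier, so C next.
Ready: E, D and G. E is listed earlier → E.
D and G are both available; D is listed earlier → D.
That leaves G as the only ready step → G.

H A I F B C E D G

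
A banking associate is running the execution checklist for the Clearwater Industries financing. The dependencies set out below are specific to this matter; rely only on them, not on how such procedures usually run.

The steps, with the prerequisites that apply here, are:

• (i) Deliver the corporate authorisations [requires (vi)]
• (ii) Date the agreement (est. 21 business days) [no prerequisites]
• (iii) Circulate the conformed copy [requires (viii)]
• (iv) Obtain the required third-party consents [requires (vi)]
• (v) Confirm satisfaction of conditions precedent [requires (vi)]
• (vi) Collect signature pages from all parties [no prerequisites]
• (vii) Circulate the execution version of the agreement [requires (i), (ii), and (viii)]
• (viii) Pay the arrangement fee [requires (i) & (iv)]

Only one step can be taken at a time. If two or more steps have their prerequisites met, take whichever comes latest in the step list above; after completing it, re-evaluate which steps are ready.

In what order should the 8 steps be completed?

(vi) (v) (iv) (ii) (i) (viii) (vii) (iii)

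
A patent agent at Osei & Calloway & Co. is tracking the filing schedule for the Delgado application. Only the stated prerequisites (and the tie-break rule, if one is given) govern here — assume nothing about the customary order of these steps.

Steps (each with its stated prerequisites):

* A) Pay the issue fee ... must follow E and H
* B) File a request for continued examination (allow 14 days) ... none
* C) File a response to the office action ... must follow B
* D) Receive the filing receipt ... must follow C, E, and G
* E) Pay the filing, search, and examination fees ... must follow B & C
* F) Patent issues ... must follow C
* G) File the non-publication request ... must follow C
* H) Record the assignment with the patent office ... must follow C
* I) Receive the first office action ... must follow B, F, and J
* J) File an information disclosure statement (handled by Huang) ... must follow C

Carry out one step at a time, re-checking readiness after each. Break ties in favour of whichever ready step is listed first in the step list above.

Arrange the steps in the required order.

B → C → E → F → G → D → H → A → J → I

B is the only step with nothing outstanding, so it goes first.
Next only C has its prerequisites met → C.
Now E, F, G, H and J have their prerequisites met. E is listed earlier, so E next.
Now F, G, H and J have their prerequisites met. F is listed earlier, so F next.
Ready: G, H and J. G is listed earlier → G.
D now also ready, so the ready set is {D, H, J}; D is listed earlier → D.
H and J are both available; H is listed earlier → H.
A now also ready, so the ready set is {A, J}; A is listed earlier → A.
J needed C, now all done → J.
Next only I has its prerequisites met → I.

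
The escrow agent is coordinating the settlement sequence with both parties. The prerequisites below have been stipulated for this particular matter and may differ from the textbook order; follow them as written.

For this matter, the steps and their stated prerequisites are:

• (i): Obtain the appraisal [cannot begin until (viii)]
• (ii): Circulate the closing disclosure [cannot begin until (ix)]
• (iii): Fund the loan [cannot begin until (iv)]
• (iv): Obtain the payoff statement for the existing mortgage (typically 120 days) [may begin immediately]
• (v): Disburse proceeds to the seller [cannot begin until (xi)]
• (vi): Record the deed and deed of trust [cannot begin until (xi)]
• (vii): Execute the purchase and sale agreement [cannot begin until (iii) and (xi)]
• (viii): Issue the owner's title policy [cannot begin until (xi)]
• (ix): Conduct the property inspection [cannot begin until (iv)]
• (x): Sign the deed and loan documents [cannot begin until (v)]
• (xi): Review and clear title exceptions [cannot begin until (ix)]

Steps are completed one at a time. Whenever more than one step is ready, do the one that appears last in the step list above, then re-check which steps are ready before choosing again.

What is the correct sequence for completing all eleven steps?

(iv), (ix), (xi), (viii), (vi), (v), (x), (iii), (vii), (ii), (i)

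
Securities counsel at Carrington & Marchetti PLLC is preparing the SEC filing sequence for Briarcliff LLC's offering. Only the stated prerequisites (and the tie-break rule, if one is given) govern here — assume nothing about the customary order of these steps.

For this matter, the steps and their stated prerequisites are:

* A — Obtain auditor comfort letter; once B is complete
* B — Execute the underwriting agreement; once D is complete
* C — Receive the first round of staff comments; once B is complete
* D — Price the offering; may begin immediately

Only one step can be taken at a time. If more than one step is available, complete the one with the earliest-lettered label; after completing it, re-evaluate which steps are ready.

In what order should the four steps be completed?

D has no prerequisites → D first.
That leaves B as the only ready step → B.
A and C are both available; A has the earlier label → A.
C needed B, now all done → C.

D → B → A → C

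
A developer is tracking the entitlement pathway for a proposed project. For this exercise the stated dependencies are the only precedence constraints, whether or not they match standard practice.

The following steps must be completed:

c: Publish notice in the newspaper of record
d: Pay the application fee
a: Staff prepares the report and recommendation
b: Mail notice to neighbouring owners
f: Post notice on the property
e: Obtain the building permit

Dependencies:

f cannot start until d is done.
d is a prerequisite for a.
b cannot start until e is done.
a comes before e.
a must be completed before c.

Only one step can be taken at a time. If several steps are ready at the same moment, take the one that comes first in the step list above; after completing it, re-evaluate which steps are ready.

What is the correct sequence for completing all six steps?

Only d has no prerequisites, so it is first.
a and f are both available; a is listed earlier → a.
Ready: c, f and e. c is listed earlier → c.
Now f and e have their prerequisites met. f is listed earlier, so f next.
e is the only step now ready → e.
That leaves b as the only ready step → b.

d a c f e b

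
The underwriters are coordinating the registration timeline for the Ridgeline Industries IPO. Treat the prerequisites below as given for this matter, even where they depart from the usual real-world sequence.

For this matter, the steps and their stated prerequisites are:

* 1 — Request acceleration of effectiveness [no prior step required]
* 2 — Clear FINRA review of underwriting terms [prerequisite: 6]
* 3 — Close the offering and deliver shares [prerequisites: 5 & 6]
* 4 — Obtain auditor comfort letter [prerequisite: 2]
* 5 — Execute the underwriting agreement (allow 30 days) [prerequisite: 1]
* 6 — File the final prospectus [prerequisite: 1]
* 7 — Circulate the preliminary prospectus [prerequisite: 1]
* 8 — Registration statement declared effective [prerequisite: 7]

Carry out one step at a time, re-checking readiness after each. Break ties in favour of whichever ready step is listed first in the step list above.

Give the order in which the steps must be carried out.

Only 1 has no prerequisites, so it is first.
Now 5, 6 and 7 have their prerequisites met. 5 is listed earlier, so 5 next.
6 and 7 are both available; 6 is listed earlier → 6.
Ready: 2, 3 and 7. 2 is listed earlier → 2.
4 now also ready, so the ready set is {3, 4, 7}; 3 is listed earlier → 3.
Now 4 and 7 have their prerequisites met. 4 is listed earlier, so 4 next.
7 needed 1, now all done → 7.
8 needed 7, now all done → 8.

1 5 6 2 3 4 7 8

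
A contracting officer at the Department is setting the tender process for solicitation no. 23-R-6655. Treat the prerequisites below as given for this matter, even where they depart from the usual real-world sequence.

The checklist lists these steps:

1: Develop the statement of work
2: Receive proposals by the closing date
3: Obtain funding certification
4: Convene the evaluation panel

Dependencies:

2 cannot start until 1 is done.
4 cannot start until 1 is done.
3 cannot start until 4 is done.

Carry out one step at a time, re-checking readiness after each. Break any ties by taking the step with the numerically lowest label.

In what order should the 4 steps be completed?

1, 2, 4, 3

1 has no prerequisites → 1 first.
Now 2 and 4 have their prerequisites met. 2 has the earlier label, so 2 next.
Next only 4 has its prerequisites met → 4.
That leaves 3 as the only ready step → 3.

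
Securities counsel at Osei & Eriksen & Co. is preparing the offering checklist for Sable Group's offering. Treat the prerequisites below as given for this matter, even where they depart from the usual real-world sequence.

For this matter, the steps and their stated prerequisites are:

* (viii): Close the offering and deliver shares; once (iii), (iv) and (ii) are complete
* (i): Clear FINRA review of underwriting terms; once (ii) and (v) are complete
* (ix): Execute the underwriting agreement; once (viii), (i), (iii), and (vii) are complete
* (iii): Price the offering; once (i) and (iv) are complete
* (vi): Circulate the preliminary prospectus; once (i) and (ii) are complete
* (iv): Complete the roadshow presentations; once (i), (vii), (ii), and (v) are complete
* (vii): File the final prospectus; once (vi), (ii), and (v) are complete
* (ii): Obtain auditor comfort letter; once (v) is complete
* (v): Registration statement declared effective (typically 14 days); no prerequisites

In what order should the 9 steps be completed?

(v) is the only step with nothing outstanding, so it goes first.
Next only (ii) has its prerequisites met → (ii).
Next only (i) has its prerequisites met → (i).
(vi) needed (i) and (ii), now all done → (vi).
That leaves (vii) as the only ready step → (vii).
Next only (iv) has its prerequisites met → (iv).
(iii) needed (i) and (iv), now all done → (iii).
That leaves (viii) as the only ready step → (viii).
That leaves (ix) as the only ready step → (ix).

(v) → (ii) → (i) → (vi) → (vii) → (iv) → (iii) → (viii) → (ix)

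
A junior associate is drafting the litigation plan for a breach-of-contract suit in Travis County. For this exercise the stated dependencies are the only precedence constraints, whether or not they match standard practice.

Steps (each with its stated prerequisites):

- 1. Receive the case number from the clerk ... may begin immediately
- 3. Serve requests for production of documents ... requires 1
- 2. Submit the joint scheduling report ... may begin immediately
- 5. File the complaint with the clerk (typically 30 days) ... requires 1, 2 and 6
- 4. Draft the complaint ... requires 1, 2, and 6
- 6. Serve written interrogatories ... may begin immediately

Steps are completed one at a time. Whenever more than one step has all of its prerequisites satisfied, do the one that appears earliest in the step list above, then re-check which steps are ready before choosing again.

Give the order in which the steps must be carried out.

1, 3, 2, 6, 5, 4

Nothing is required for 1, 2 and 6. 1 is listed earlier → 1 first.
3 now also ready, so the ready set is {3, 2, 6}; 3 is listed earlier → 3.
Ready: 2 and 6. 2 is listed earlier → 2.
6 is the only step now ready → 6.
Ready: 5 and 4. 5 is listed earlier → 5.
4 needed 1, 2 and 6, now all done → 4.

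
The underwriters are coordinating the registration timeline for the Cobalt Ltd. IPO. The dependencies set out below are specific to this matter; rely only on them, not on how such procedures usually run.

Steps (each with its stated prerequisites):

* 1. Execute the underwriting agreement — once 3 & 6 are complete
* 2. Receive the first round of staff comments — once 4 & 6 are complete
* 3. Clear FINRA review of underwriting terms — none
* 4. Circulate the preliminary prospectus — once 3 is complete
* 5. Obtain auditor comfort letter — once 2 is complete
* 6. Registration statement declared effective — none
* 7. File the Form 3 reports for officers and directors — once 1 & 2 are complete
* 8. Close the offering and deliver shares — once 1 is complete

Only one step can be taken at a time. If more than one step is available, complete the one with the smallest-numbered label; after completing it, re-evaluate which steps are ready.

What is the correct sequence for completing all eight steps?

3, 4, 6, 1, 2, 5, 7, 8

Nothing is required for 3 and 6. 3 has the earlier label → 3 first.
Ready: 4 and 6. 4 has the earlier label → 4.
That leaves 6 as the only ready step → 6.
Ready: 1 and 2. 1 has the earlier label → 1.
Now 2 and 8 have their prerequisites met. 2 has the earlier label, so 2 next.
5, 7 and 8 are all available; 5 has the earlier label → 5.
Ready: 7 and 8. 7 has the earlier label → 7.
8 needed 1, now all done → 8.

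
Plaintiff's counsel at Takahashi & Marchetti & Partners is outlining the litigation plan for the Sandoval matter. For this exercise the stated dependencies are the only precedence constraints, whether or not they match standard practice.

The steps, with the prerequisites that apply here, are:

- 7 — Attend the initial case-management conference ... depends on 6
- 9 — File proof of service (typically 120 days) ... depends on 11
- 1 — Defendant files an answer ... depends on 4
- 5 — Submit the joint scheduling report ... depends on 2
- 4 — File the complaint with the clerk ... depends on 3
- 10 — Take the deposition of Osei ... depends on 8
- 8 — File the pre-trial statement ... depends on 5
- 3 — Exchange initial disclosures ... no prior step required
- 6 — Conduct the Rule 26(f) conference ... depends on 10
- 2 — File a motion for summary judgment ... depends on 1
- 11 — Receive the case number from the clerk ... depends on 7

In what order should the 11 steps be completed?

3, 4, 1, 2, 5, 8, 10, 6, 7, 11, 9

3 is the only step with nothing outstanding, so it goes first.
4 needed 3, now all done → 4.
1 needed 4, now all done → 1.
2 is the only step now ready → 2.
Next only 5 has its prerequisites met → 5.
8 needed 5, now all done → 8.
10 needed 8, now all done → 10.
6 is the only step now ready → 6.
Next only 7 has its prerequisites met → 7.
11 needed 7, now all done → 11.
Next only 9 has its prerequisites met → 9.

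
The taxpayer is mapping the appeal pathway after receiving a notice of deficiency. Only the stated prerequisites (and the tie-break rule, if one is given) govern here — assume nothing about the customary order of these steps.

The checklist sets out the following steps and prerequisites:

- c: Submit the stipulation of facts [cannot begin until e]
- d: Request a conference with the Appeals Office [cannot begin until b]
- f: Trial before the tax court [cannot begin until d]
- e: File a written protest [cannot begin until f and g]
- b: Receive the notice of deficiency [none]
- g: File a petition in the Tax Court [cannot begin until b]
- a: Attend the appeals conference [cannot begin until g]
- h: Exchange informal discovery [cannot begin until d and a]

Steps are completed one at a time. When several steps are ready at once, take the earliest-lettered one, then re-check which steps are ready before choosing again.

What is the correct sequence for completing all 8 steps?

b → d → f → g → a → e → c → h

Only b has no prerequisites, so it is first.
Ready: d and g. d has the earlier label → d.
f now also ready, so the ready set is {f, g}; f has the earlier label → f.
g needed b, now all done → g.
Ready: a and e. a has the earlier label → a.
h now also ready, so the ready set is {e, h}; e has the earlier label → e.
Ready: c and h. c has the earlier label → c.
h needed a and d, now all done → h.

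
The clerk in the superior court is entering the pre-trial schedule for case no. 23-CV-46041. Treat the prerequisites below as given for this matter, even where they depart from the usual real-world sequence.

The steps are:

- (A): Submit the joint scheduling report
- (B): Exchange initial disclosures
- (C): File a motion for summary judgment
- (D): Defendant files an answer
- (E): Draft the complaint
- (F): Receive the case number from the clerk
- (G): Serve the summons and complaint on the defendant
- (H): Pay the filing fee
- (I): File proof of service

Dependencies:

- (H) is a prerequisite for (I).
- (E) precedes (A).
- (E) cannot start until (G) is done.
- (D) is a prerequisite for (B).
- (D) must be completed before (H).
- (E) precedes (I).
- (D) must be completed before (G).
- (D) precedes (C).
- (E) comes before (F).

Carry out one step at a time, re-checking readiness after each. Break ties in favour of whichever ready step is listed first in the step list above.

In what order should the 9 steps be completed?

(D) is the only step with nothing outstanding, so it goes first.
(B), (C), (G) and (H) are all available; (B) is listed earlier → (B).
Ready: (C), (G) and (H). (C) is listed earlier → (C).
(G) and (H) are both available; (G) is listed earlier → (G).
(E) now also ready, so the ready set is {(E), (H)}; (E) is listed earlier → (E).
Ready: (A), (F) and (H). (A) is listed earlier → (A).
Ready: (F) and (H). (F) is listed earlier → (F).
That leaves (H) as the only ready step → (H).
That leaves (I) as the only ready step → (I).

(D) (B) (C) (G) (E) (A) (F) (H) (I)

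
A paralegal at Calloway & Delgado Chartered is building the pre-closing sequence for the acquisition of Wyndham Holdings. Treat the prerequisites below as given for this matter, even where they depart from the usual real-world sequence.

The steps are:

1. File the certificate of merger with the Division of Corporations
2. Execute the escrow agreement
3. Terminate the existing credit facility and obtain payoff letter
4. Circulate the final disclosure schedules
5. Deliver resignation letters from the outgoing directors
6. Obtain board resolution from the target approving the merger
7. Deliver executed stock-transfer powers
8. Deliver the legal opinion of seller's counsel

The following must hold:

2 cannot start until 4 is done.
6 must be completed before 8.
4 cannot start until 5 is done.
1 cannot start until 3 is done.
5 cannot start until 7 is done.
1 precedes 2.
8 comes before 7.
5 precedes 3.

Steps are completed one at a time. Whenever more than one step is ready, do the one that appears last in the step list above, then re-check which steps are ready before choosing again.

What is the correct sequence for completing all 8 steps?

6, 8, 7, 5, 4, 3, 1, 2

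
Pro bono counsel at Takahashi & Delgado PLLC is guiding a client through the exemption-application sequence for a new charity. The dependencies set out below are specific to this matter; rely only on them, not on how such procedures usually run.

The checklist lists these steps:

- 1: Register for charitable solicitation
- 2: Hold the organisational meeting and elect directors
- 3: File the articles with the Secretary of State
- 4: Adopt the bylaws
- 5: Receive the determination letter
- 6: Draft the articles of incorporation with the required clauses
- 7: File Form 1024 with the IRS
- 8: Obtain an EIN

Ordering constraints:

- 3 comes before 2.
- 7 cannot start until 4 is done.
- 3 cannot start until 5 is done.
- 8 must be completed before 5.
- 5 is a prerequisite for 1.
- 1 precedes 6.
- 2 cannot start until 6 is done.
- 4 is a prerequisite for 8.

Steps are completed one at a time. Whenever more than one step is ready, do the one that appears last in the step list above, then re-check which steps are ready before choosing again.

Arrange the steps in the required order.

4, 8, 7, 5, 3, 1, 6, 2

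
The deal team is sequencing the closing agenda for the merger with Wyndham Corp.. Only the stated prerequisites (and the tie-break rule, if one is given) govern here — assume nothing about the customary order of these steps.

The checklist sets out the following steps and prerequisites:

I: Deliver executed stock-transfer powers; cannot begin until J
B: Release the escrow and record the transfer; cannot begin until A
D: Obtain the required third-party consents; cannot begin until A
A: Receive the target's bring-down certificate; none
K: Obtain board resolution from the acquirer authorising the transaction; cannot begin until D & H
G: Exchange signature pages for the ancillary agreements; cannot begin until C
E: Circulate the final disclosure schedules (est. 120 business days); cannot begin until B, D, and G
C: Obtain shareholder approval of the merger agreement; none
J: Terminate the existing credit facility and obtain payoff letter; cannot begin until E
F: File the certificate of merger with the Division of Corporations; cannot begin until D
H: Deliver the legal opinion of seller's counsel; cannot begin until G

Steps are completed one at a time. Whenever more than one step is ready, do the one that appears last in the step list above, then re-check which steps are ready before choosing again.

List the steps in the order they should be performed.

C and A have no prerequisites; C is listed later, so C is first.
G now also ready, so the ready set is {G, A}; G is listed later → G.
Ready: H and A. H is listed later → H.
That leaves A as the only ready step → A.
Ready: D and B. D is listed later → D.
F and K now also ready, so the ready set is {F, K, B}; F is listed later → F.
Now K and B have their prerequisites met. K is listed later, so K next.
That leaves B as the only ready step → B.
E is the only step now ready → E.
Next only J has its prerequisites met → J.
I is the only step now ready → I.

C, G, H, A, D, F, K, B, E, J, I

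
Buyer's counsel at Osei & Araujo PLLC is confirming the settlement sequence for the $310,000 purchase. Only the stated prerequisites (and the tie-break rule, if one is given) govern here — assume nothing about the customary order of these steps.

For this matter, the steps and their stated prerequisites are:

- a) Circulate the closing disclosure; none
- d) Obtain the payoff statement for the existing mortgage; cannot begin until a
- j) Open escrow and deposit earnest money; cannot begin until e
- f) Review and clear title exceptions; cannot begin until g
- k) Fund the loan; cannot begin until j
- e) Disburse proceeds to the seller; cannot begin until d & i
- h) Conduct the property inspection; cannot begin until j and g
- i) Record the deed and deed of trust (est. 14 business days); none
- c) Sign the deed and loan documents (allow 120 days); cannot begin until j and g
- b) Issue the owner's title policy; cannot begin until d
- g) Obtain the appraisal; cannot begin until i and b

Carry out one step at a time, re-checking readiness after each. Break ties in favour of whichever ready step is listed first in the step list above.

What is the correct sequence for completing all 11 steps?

a d i e j k b g f h c

a and i have no prerequisites; a is listed earlier, so a is first.
d now also ready, so the ready set is {d, i}; d is listed earlier → d.
b now also ready, so the ready set is {i, b}; i is listed earlier → i.
e now also ready, so the ready set is {e, b}; e is listed earlier → e.
Ready: j and b. j is listed earlier → j.
k now also ready, so the ready set is {k, b}; k is listed earlier → k.
Next only b has its prerequisites met → b.
g is the only step now ready → g.
f, h and c are all available; f is listed earlier → f.
h and c are both available; h is listed earlier → h.
c needed j and g, now all done → c.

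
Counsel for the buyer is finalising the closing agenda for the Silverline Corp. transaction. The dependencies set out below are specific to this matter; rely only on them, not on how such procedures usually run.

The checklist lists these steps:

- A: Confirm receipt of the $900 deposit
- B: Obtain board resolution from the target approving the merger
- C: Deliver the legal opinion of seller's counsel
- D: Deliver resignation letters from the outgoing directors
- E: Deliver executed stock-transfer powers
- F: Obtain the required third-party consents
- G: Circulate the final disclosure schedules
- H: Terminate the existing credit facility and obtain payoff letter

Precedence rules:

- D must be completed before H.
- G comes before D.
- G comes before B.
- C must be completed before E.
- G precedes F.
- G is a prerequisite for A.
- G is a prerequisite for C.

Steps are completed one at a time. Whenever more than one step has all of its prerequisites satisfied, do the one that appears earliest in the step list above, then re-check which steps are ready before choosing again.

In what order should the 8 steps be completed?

G → A → B → C → D → E → F → H

G has no prerequisites → G first.
Ready: A, B, C, D and F. A is listed earlier → A.
Now B, C, D and F have their prerequisites met. B is listed earlier, so B next.
C, D and F are all available; C is listed earlier → C.
D, E and F are all available; D is listed earlier → D.
Now E, F and H have their prerequisites met. E is listed earlier, so E next.
F and H are both available; F is listed earlier → F.
H needed D, now all done → H.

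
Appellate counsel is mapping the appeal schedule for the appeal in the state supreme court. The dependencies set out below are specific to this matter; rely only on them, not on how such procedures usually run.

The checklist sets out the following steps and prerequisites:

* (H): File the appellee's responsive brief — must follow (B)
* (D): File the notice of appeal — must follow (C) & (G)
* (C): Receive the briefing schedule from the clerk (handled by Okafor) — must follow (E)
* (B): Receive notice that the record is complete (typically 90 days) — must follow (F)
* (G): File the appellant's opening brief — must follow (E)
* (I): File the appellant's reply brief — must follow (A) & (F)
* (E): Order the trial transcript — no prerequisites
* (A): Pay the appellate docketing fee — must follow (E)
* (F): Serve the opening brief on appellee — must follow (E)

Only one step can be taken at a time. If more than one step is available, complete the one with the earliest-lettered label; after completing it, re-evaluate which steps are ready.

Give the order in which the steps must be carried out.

(E) has no prerequisites → (E) first.
Now (A), (C), (F) and (G) have their prerequisites met. (A) has the earlier label, so (A) next.
Now (C), (F) and (G) have their prerequisites met. (C) has the earlier label, so (C) next.
Now (F) and (G) have their prerequisites met. (F) has the earlier label, so (F) next.
(B) and (I) now also ready, so the ready set is {(B), (G), (I)}; (B) has the earlier label → (B).
(G), (H) and (I) are all available; (G) has the earlier label → (G).
(D) now also ready, so the ready set is {(D), (H), (I)}; (D) has the earlier label → (D).
Ready: (H) and (I). (H) has the earlier label → (H).
Next only (I) has its prerequisites met → (I).

(E), (A), (C), (F), (B), (G), (D), (H), (I)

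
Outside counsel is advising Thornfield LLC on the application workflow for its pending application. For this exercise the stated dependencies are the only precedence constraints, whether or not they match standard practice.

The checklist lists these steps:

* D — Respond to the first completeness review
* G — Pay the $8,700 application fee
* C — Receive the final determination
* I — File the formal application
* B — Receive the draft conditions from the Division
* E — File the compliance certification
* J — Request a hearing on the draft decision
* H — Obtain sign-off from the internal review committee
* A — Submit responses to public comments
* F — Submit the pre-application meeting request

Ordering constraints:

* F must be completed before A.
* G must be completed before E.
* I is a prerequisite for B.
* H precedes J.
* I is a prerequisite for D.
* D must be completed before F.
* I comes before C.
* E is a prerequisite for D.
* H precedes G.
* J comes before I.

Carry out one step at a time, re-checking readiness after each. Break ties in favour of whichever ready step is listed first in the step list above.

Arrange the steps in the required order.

H, G, E, J, I, D, C, B, F, A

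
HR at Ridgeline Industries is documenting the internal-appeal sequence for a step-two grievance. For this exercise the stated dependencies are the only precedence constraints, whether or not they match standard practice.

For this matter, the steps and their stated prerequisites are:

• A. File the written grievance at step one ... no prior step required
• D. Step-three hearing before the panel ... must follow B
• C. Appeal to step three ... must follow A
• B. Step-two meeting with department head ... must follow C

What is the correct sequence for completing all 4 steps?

Only A has no prerequisites, so it is first.
C needed A, now all done → C.
B is the only step now ready → B.
D is the only step now ready → D.

A → C → B → D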